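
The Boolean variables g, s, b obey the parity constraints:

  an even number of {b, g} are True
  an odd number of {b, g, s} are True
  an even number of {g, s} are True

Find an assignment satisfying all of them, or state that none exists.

g = True; s = True; b = True

{b, g}: 2 true → even ✓
{b, g, s}: 3 true → odd ✓
{g, s}: 2 true → even ✓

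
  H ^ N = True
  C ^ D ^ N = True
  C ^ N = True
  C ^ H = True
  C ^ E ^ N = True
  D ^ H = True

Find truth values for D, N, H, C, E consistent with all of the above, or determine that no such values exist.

Adding constraints 1, 3, 4 mod 2: every variable appears an even number of times on the left, so the left side is 0.
But the right sides sum to 1 (mod 2). 0 ≠ 1 — the system is inconsistent.

Unsatisfiable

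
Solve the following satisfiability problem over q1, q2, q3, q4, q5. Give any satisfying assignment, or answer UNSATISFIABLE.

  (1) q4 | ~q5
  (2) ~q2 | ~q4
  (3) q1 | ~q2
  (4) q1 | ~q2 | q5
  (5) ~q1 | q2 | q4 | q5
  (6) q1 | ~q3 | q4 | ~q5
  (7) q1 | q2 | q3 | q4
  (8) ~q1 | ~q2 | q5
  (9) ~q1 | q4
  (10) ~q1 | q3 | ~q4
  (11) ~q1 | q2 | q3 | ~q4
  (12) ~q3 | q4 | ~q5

Set q1 = False.
  then (q1 | ~q2) forces q2 = False.
Set q3 = False.
  then (q1 | q2 | q3 | q4) forces q4 = True.
Set q5 = True.
All clauses satisfied.

q1 = False, q2 = False, q3 = False, q4 = True, q5 = True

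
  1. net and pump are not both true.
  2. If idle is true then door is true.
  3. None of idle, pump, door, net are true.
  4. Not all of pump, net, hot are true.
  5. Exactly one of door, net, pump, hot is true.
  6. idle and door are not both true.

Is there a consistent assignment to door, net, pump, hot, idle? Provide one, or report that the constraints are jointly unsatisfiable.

door = False, net = False, pump = False, hot = True, idle = False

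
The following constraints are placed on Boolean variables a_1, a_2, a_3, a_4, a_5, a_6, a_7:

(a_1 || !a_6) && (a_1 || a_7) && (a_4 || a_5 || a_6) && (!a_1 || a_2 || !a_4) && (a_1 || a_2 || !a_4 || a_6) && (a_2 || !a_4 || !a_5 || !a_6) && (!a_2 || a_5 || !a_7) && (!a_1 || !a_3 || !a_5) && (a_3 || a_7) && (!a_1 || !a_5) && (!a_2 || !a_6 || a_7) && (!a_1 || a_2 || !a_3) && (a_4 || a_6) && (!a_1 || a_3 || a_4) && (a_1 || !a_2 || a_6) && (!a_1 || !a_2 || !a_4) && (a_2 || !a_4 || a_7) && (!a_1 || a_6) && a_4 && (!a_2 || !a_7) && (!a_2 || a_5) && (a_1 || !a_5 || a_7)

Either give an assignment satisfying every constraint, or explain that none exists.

Case a_2 = True:
  (a_4) forces a_4 = True.
  (!a_1 || !a_2 || !a_4) forces a_1 = False.
  (a_1 || !a_6) forces a_6 = False.
  Clause (a_1 || !a_2 || a_6) is falsified — contradiction.
Case a_2 = False:
  (a_4) forces a_4 = True.
  (!a_1 || a_2 || !a_4) forces a_1 = False.
  (a_1 || !a_6) forces a_6 = False.
  Clause (a_1 || a_2 || !a_4 || a_6) is falsified — contradiction.
Both cases fail, so the formula is unsatisfiable.

UNSATISFIABLE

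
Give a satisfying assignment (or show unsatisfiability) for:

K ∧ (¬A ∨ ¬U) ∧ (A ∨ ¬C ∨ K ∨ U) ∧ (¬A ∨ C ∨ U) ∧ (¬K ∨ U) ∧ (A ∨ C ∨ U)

Unit clause (K) forces K = True.
In (¬K ∨ U) only U is left, so U = True.
In (¬A ∨ ¬U) only ¬A is left, so A = False.
Set C = False.
All clauses satisfied.

K=T, A=F, U=T, C=F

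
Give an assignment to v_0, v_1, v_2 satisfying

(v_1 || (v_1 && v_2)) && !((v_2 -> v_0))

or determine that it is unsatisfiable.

v_0 = False, v_1 = True, v_2 = True

  v_1 || (v_1 && v_2) = True
    v_1 && v_2 = True
  !((v_2 -> v_0)) = True
    v_2 -> v_0 = False
Both conjuncts True, so the formula holds.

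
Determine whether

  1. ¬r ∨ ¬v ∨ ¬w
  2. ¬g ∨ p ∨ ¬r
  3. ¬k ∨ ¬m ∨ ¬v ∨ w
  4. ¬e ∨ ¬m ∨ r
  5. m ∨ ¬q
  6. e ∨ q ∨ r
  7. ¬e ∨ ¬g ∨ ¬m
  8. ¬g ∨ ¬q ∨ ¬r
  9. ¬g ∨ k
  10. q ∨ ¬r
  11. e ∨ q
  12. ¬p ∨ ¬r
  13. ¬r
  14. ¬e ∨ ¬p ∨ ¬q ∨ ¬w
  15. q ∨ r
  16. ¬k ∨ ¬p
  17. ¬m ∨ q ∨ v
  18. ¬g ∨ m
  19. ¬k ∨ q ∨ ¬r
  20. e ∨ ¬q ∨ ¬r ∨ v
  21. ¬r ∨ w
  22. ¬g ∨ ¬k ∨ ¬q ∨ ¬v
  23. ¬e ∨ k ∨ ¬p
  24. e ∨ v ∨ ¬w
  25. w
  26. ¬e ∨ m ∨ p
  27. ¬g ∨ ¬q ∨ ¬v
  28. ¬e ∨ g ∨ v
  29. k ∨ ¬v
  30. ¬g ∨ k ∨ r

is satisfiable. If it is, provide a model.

v = True, r = False, p = False, e = False, g = False, k = True, q = True, m = True, w = True

Unit clause (¬r) forces r = False.
In (q ∨ r) only q is left, so q = True.
Unit clause (w) forces w = True.
In (m ∨ ¬q) only m is left, so m = True.
In (¬e ∨ ¬m ∨ r) only ¬e is left, so e = False.
In (e ∨ v ∨ ¬w) only v is left, so v = True.
In (¬g ∨ ¬q ∨ ¬v) only ¬g is left, so g = False.
In (k ∨ ¬v) only k is left, so k = True.
In (¬k ∨ ¬p) only ¬p is left, so p = False.
All clauses satisfied.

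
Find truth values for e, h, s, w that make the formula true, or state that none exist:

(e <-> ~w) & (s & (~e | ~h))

e = True, h = False, s = True, w = False

  e <-> ~w = True
    ~w = True
  s & (~e | ~h) = True
    ~e | ~h = True
      ~e = False
      ~h = True
Both conjuncts True, so the formula holds.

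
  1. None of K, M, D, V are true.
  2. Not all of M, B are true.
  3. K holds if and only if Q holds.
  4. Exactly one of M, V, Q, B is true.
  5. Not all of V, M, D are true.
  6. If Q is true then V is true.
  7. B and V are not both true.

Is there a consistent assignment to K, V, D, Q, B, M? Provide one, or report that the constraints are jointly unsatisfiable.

K = False, V = False, D = False, Q = False, B = True, M = False

  (1) {K, M, D, V}: 0 true — none ✓
  (2) {M, B}: 1/2 true — not all ✓
  (3) K=F, Q=F — same ✓
  (4) {M, V, Q, B}: 1 true — exactly one ✓
  (5) {V, M, D}: 0/3 true — not all ✓
  (6) Q=F ⇒ V: vacuous ✓
  (7) B=T, V=F — not both ✓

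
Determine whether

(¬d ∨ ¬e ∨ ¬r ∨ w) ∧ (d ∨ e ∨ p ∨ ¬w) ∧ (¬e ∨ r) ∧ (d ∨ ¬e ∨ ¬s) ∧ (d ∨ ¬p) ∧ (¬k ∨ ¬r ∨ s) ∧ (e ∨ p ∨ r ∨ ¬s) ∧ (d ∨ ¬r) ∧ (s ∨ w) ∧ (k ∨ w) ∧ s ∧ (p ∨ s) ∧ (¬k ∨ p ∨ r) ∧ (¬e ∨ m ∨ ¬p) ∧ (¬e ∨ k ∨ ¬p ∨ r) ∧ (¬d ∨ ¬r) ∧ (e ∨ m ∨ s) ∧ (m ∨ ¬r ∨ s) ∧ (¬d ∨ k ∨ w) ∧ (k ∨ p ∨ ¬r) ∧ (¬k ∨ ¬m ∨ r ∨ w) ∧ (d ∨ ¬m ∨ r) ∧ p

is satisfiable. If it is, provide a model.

e = False, s = True, r = False, d = True, p = True, w = True, k = False, m = False

Unit clause (s) forces s = True.
Unit clause (p) forces p = True.
In (d ∨ ¬p) only d is left, so d = True.
In (¬d ∨ ¬r) only ¬r is left, so r = False.
In (¬e ∨ r) only ¬e is left, so e = False.
Set w = True.
Set k = False.
Set m = False.
All clauses satisfied.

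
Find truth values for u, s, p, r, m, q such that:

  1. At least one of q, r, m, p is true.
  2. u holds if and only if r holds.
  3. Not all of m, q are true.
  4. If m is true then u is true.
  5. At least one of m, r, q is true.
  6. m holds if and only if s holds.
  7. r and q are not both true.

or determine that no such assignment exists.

u = False; s = False; p = True; r = False; m = False; q = True

  (1) {q, r, m, p}: 2 true — at least one ✓
  (2) u=F, r=F — same ✓
  (3) {m, q}: 1/2 true — not all ✓
  (4) m=F ⇒ u: vacuous ✓
  (5) {m, r, q}: 1 true — at least one ✓
  (6) m=F, s=F — same ✓
  (7) r=F, q=T — not both ✓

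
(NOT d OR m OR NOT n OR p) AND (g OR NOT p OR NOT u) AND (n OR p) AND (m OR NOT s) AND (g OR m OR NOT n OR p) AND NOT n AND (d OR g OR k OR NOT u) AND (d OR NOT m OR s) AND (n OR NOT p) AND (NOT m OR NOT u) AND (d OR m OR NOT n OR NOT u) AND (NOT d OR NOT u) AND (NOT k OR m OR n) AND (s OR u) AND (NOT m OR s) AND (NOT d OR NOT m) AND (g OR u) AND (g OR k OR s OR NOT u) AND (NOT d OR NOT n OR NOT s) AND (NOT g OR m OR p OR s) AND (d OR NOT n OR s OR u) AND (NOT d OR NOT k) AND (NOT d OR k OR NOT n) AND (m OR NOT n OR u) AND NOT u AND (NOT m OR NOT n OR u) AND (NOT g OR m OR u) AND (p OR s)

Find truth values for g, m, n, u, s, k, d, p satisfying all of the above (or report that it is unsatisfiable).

Unsatisfiable

Case n = True:
  Clause (NOT n) is falsified — contradiction.
Case n = False:
  (n OR p) forces p = True.
  Clause (n OR NOT p) is falsified — contradiction.
Both cases fail, so the formula is unsatisfiable.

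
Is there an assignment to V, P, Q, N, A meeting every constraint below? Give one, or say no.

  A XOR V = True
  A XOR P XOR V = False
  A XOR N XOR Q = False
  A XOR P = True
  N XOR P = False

V = True, P = True, Q = True, N = True, A = False

A XOR V = F XOR T = True ✓
A XOR P XOR V = F XOR T XOR T = False ✓
A XOR N XOR Q = F XOR T XOR T = False ✓
A XOR P = F XOR T = True ✓
N XOR P = T XOR T = False ✓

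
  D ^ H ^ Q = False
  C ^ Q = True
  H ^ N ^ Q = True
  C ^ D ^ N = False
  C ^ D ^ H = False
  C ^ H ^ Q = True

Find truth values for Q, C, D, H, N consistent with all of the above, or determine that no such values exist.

Unsatisfiable

Adding constraints 1, 2, 5 mod 2: every variable appears an even number of times on the left, so the left side is 0.
But the right sides sum to 1 (mod 2). 0 ≠ 1 — the system is inconsistent.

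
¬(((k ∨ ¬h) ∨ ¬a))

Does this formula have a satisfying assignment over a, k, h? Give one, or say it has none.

a: True, k: False, h: True

  ¬(((k ∨ ¬h) ∨ ¬a)) = True
    (k ∨ ¬h) ∨ ¬a = False
      k ∨ ¬h = False
        ¬h = False
      ¬a = False
The formula evaluates to True.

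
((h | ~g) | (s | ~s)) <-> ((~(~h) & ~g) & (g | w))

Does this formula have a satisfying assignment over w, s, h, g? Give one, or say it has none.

w: True; s: False; h: True; g: False

  ((h | ~g) | (s | ~s)) <-> ((~(~h) & ~g) & (g | w)) = True
    (h | ~g) | (s | ~s) = True
      h | ~g = True
        ~g = True
      s | ~s = True
        ~s = True
    (~(~h) & ~g) & (g | w) = True
      ~(~h) & ~g = True
        ~(~h) = True
          ~h = False
        ~g = True
      g | w = True
The formula evaluates to True.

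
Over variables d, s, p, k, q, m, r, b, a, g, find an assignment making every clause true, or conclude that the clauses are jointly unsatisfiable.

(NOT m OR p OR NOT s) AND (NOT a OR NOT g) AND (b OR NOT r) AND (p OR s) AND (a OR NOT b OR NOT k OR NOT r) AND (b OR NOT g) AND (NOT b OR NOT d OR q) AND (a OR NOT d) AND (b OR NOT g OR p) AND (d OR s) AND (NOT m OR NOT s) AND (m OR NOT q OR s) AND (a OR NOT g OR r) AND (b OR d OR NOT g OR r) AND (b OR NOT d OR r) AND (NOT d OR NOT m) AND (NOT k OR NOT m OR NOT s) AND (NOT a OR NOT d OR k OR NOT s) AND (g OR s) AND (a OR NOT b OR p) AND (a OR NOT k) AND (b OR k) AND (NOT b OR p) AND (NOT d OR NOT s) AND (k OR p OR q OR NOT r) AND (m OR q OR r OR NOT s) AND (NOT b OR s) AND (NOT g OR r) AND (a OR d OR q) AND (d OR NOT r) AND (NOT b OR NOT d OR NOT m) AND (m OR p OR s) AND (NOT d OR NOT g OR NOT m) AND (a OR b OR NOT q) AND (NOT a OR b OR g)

d: False, s: True, p: True, k: False, q: True, m: False, r: False, b: True, a: False, g: False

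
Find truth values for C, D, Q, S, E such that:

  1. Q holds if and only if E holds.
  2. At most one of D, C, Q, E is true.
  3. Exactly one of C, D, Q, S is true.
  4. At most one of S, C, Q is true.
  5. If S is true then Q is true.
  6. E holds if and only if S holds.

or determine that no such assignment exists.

C = False; D = True; Q = False; S = False; E = False

  (1) Q=F, E=F — same ✓
  (2) {D, C, Q, E}: 1 true — at most one ✓
  (3) {C, D, Q, S}: 1 true — exactly one ✓
  (4) {S, C, Q}: 0 true — at most one ✓
  (5) S=F ⇒ Q: vacuous ✓
  (6) E=F, S=F — same ✓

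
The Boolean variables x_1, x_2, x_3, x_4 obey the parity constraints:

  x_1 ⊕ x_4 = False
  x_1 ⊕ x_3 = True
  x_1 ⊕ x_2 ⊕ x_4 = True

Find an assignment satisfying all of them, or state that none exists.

x_1 = True; x_2 = True; x_3 = False; x_4 = True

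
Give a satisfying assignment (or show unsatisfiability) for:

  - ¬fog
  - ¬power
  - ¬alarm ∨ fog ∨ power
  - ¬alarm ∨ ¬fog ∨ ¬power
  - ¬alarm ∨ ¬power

Unit clause (¬fog) forces fog = False.
Unit clause (¬power) forces power = False.
In (¬alarm ∨ fog ∨ power) only ¬alarm is left, so alarm = False.
All clauses satisfied.

alarm=F, fog=F, power=F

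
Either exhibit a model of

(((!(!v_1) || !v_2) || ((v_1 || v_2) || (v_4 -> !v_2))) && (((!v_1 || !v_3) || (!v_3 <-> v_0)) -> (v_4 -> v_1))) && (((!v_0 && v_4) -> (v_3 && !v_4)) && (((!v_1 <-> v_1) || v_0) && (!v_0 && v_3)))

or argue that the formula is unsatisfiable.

Case v_0 = True: the conjunct !v_0 is False.
Case v_0 = False: the formula simplifies to (((!(!v_1) || !v_2) || ((v_1 || v_2) || (v_4 -> !v_2))) && (((!v_1 || !v_3) || v_3) -> (v_4 -> v_1))) && ((v_4 -> (v_3 && !v_4)) && ((!v_1 <-> v_1) && v_3)).
  v_1 = True: the conjunct !v_1 <-> v_1 becomes !True <-> True = False.
  v_1 = False: the conjunct !v_1 <-> v_1 becomes !False <-> False = False.
Both cases fail — unsatisfiable.

The formula is unsatisfiable.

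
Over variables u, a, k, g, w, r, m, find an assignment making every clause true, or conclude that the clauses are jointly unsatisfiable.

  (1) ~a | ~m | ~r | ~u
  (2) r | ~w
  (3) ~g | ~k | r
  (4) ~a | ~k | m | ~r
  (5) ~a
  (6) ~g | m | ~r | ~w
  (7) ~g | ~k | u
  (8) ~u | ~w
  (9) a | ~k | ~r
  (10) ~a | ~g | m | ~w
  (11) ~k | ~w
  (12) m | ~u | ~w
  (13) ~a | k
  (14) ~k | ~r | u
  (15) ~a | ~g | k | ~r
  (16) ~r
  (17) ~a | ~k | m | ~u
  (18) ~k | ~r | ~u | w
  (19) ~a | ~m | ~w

u=T, a=F, k=F, g=T, w=F, r=F, m=T

Unit clause (~a) forces a = False.
Unit clause (~r) forces r = False.
In (r | ~w) only ~w is left, so w = False.
Set u = True.
Set k = False.
Set g = True.
Set m = True.
All clauses satisfied.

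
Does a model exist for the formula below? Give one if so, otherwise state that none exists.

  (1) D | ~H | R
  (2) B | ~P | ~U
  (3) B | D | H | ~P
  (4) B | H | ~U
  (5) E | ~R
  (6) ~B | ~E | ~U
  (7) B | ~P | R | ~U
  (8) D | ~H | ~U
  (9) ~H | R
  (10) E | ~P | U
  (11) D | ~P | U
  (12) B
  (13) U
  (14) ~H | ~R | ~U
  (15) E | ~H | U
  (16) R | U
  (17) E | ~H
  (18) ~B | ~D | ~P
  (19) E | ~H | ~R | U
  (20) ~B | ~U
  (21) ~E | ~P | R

The formula is unsatisfiable.

Case B = True:
  (U) forces U = True.
  Clause (~B | ~U) is falsified — contradiction.
Case B = False:
  Clause (B) is falsified — contradiction.
Both cases fail, so the formula is unsatisfiable.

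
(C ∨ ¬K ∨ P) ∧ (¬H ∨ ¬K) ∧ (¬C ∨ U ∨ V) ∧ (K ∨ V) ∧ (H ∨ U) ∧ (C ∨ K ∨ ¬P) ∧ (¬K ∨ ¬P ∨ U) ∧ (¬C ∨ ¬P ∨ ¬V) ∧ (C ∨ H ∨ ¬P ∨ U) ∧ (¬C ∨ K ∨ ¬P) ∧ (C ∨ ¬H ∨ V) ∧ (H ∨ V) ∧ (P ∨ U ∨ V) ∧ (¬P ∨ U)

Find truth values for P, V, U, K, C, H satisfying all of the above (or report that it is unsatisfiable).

P=F; V=T; U=F; K=F; C=F; H=T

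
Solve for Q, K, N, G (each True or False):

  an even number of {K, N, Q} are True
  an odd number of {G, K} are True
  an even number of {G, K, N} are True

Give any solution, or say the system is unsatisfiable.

Q: False; K: True; N: True; G: False

{K, N, Q}: 2 true → even ✓
{G, K}: 1 true → odd ✓
{G, K, N}: 2 true → even ✓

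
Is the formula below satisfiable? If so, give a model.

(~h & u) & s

h=F, u=T, s=T

  ~h & u = True
    ~h = True
Both conjuncts True, so the formula holds.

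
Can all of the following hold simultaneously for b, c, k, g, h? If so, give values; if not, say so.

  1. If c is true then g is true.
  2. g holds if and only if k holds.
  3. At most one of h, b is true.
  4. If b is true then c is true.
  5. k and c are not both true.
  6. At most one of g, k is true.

b=F; c=F; k=F; g=F; h=F

  (1) c=F ⇒ g: vacuous ✓
  (2) g=F, k=F — same ✓
  (3) {h, b}: 0 true — at most one ✓
  (4) b=F ⇒ c: vacuous ✓
  (5) k=F, c=F — not both ✓
  (6) {g, k}: 0 true — at most one ✓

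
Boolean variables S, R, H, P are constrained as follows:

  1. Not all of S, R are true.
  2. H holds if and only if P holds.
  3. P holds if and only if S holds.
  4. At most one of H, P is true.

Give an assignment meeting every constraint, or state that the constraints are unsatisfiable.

S = False, R = True, H = False, P = False

  (1) {S, R}: 1/2 true — not all ✓
  (2) H=F, P=F — same ✓
  (3) P=F, S=F — same ✓
  (4) {H, P}: 0 true — at most one ✓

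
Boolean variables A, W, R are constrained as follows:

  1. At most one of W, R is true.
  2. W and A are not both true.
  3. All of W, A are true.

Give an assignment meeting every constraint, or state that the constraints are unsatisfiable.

Case A = True:
  (2) with A=T forces W = False.
  Constraint (3) is violated (W=F) — contradiction.
Case A = False:
  Constraint (3) is violated (A=F) — contradiction.
Both cases fail — unsatisfiable.

UNSATISFIABLE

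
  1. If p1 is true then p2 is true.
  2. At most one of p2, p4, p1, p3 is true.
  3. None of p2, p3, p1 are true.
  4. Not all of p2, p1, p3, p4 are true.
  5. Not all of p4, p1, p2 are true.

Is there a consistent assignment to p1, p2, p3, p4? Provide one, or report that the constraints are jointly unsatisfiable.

p1 = False; p2 = False; p3 = False; p4 = False

  (1) p1=F ⇒ p2: vacuous ✓
  (2) {p2, p4, p1, p3}: 0 true — at most one ✓
  (3) {p2, p3, p1}: 0 true — none ✓
  (4) {p2, p1, p3, p4}: 0/4 true — not all ✓
  (5) {p4, p1, p2}: 0/3 true — not all ✓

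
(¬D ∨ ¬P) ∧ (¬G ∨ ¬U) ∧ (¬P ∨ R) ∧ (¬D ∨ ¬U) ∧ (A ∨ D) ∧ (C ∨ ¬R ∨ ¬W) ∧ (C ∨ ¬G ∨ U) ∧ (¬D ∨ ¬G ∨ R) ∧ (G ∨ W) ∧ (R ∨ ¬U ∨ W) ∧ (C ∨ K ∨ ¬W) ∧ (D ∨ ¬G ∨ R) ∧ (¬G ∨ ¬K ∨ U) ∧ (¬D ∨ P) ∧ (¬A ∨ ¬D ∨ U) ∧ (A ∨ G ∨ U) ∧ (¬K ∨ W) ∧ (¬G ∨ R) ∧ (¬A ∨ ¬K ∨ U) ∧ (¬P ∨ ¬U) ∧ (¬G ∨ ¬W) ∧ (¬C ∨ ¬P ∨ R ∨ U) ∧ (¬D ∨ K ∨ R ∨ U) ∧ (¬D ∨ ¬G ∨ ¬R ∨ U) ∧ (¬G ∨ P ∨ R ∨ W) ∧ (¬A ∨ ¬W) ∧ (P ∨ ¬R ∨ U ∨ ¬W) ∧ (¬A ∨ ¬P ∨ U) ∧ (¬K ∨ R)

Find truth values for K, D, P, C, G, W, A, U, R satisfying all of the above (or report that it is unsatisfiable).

K = False; D = False; P = False; C = True; G = True; W = False; A = True; U = False; R = True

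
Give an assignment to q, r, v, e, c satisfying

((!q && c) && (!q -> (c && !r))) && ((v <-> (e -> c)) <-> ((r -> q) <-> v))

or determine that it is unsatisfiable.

q: False; r: False; v: True; e: True; c: True

  (!q && c) && (!q -> (c && !r)) = True
    !q && c = True
      !q = True
    !q -> (c && !r) = True
      !q = True
      c && !r = True
        !r = True
  (v <-> (e -> c)) <-> ((r -> q) <-> v) = True
    v <-> (e -> c) = True
      e -> c = True
    (r -> q) <-> v = True
      r -> q = True
Both conjuncts True, so the formula holds.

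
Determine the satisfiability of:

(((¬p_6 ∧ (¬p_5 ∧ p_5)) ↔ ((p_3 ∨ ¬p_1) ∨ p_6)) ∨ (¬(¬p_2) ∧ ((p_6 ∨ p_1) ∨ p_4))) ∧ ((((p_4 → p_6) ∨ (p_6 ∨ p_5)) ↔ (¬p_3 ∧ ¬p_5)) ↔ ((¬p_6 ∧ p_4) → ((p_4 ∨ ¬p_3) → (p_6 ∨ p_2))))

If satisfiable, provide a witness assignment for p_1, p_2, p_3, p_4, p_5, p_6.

p_1 = True, p_2 = True, p_3 = False, p_4 = False, p_5 = False, p_6 = False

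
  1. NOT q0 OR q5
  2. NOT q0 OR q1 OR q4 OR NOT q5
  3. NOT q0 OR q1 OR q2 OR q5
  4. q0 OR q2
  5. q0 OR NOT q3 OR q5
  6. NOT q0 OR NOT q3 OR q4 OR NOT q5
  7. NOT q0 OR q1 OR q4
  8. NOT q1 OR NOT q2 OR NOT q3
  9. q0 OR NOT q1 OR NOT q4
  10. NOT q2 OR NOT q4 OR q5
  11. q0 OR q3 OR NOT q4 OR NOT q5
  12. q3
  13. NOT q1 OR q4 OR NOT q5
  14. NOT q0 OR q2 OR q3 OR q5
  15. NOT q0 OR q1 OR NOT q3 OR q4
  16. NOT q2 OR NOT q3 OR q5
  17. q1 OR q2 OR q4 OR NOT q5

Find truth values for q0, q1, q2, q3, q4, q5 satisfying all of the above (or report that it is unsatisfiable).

q0: False, q1: False, q2: True, q3: True, q4: False, q5: True

Unit clause (q3) forces q3 = True.
Set q0 = False.
  then (q0 OR q2) forces q2 = True.
  then (q0 OR NOT q3 OR q5) forces q5 = True.
  then (NOT q1 OR NOT q2 OR NOT q3) forces q1 = False.
Set q4 = False.
All clauses satisfied.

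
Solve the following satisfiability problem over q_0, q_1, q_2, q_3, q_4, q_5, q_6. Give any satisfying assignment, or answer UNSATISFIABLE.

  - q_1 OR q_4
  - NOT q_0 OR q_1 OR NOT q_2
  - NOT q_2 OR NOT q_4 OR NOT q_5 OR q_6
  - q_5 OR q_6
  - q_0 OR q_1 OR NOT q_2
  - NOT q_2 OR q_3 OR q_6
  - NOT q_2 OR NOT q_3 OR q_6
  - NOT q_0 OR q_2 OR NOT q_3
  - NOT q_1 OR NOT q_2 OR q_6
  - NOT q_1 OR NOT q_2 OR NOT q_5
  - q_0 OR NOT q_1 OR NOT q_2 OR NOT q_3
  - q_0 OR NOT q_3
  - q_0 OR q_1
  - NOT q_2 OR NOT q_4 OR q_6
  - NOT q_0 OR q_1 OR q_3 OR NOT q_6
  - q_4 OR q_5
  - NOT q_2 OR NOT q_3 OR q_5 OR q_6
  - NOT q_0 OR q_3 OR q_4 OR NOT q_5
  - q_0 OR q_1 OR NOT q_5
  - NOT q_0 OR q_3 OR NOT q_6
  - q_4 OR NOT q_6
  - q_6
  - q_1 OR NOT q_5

q_0 = False, q_1 = True, q_2 = False, q_3 = False, q_4 = True, q_5 = True, q_6 = True

Unit clause (q_6) forces q_6 = True.
In (q_4 OR NOT q_6) only q_4 is left, so q_4 = True.
Set q_0 = False.
  then (q_0 OR NOT q_3) forces q_3 = False.
  then (q_0 OR q_1) forces q_1 = True.
Set q_2 = False.
Set q_5 = True.
All clauses satisfied.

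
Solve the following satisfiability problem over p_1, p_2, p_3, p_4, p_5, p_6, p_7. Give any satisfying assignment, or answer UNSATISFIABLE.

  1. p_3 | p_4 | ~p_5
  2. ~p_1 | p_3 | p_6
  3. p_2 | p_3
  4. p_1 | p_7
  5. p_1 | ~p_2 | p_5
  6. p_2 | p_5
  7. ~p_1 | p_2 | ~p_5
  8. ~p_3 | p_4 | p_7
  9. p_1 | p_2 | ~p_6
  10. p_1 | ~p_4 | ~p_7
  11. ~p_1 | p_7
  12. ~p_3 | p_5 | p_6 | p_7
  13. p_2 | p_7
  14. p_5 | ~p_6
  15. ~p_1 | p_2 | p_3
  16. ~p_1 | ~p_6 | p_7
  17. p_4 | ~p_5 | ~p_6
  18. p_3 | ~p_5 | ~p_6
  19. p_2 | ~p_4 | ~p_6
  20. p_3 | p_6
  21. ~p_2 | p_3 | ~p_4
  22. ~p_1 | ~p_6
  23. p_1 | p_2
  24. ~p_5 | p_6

p_1=T; p_2=T; p_3=T; p_4=T; p_5=F; p_6=F; p_7=T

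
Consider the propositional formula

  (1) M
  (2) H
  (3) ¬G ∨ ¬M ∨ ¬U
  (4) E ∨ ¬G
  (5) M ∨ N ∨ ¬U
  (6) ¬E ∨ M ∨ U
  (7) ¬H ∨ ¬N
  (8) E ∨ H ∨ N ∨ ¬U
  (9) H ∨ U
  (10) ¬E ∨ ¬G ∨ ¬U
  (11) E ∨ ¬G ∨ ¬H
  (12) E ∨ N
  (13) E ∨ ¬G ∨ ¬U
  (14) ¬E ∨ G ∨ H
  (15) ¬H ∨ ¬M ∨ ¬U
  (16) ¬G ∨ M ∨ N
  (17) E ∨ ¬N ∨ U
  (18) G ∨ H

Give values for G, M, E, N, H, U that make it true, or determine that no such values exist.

G: False; M: True; E: True; N: False; H: True; U: False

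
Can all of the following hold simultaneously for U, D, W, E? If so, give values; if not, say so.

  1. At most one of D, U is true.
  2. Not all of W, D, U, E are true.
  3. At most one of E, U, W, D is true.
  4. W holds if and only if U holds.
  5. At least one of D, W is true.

U: False; D: True; W: False; E: False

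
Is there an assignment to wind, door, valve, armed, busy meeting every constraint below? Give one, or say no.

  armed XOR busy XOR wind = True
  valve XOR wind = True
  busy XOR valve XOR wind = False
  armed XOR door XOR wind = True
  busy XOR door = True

No satisfying assignment exists.

Adding constraints 1, 4, 5 mod 2: every variable appears an even number of times on the left, so the left side is 0.
But the right sides sum to 1 (mod 2). 0 ≠ 1 — the system is inconsistent.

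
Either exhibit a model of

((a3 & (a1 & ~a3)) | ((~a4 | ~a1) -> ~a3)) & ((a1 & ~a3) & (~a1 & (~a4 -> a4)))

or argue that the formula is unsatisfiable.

Unsatisfiable — no assignment works.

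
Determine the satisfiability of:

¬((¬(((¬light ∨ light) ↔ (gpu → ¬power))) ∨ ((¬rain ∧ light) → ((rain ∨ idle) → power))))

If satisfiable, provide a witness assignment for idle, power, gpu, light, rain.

idle = True, power = False, gpu = True, light = True, rain = False

  ¬((¬(((¬light ∨ light) ↔ (gpu → ¬power))) ∨ ((¬rain ∧ light) → ((rain ∨ idle) → power)))) = True
    ¬(((¬light ∨ light) ↔ (gpu → ¬power))) ∨ ((¬rain ∧ light) → ((rain ∨ idle) → power)) = False
      ¬(((¬light ∨ light) ↔ (gpu → ¬power))) = False
        (¬light ∨ light) ↔ (gpu → ¬power) = True
          ¬light ∨ light = True
            ¬light = False
          gpu → ¬power = True
            ¬power = True
      (¬rain ∧ light) → ((rain ∨ idle) → power) = False
        ¬rain ∧ light = True
          ¬rain = True
        (rain ∨ idle) → power = False
          rain ∨ idle = True
The formula evaluates to True.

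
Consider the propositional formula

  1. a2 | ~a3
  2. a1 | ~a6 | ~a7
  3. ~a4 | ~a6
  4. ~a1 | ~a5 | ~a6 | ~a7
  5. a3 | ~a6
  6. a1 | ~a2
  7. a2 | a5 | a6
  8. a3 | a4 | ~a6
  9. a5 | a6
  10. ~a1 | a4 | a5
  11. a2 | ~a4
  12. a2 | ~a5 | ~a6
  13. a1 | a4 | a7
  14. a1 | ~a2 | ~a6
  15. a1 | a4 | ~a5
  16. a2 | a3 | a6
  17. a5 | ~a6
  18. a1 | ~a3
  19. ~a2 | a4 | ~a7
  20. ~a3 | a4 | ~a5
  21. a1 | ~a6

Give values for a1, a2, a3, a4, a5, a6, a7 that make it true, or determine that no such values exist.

a1: True, a2: True, a3: True, a4: True, a5: True, a6: False, a7: True

Try a1 = False:
  (a1 | ~a2) forces a2 = False.
  (a2 | ~a3) forces a3 = False.
  (a3 | ~a6) forces a6 = False.
  clause (a2 | a3 | a6) is falsified — backtrack.
So a1 = True.
Try a2 = False:
  (a2 | ~a3) forces a3 = False.
  (a3 | ~a6) forces a6 = False.
  clause (a2 | a3 | a6) is falsified — backtrack.
So a2 = True.
Set a3 = True.
Try a4 = False:
  (~a1 | a4 | a5) forces a5 = True.
  clause (~a3 | a4 | ~a5) is falsified — backtrack.
So a4 = True.
  then (~a4 | ~a6) forces a6 = False.
  then (a5 | a6) forces a5 = True.
Set a7 = True.
All clauses satisfied.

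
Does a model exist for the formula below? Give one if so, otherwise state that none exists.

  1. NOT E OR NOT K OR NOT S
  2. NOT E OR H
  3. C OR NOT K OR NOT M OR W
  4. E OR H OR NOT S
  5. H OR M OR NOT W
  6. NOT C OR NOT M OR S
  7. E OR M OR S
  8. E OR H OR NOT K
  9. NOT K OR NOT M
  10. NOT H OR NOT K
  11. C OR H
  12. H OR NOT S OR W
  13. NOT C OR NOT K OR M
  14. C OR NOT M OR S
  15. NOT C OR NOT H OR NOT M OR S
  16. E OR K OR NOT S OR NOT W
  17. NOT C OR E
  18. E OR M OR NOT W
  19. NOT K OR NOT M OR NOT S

Set S = True.
Set C = True.
  then (NOT C OR E) forces E = True.
  then (NOT E OR NOT K OR NOT S) forces K = False.
  then (NOT E OR H) forces H = True.
Set M = True.
Set W = True.
All clauses satisfied.

S: True, C: True, M: True, H: True, K: False, W: True, E: True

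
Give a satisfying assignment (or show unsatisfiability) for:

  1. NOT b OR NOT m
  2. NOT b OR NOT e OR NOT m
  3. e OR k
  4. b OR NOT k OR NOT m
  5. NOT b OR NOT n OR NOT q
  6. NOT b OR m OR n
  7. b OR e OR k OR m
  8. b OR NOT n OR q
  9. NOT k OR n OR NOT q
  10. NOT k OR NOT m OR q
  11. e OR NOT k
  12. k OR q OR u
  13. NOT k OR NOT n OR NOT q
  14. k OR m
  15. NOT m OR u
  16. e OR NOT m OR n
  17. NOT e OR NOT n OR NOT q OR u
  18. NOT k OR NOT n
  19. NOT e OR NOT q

m: False; b: False; n: False; q: False; u: True; e: True; k: True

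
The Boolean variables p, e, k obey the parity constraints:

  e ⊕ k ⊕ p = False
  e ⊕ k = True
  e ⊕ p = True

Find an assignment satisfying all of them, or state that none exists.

p = True, e = False, k = True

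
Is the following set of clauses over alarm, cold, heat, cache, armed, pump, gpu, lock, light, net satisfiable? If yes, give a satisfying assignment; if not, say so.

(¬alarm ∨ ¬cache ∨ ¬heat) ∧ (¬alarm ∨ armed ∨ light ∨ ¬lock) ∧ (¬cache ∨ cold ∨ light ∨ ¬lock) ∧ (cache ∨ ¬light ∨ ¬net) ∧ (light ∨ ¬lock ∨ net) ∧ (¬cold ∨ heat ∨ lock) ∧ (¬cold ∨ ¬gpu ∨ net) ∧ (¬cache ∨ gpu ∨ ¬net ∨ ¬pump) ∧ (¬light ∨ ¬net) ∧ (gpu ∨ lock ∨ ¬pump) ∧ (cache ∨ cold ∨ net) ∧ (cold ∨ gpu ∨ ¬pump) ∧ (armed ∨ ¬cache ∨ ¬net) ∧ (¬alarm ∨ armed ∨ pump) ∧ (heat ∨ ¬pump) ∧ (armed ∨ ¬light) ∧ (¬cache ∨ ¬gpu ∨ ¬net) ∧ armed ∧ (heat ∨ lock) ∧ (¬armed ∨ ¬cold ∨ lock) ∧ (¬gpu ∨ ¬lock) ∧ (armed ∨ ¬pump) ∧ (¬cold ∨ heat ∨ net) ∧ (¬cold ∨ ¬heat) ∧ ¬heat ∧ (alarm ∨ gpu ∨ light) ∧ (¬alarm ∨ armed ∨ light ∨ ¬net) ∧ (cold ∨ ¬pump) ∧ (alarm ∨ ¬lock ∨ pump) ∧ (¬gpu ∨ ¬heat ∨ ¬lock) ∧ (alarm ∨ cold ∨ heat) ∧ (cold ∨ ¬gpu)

Unit clause (armed) forces armed = True.
Unit clause (¬heat) forces heat = False.
In (heat ∨ ¬pump) only ¬pump is left, so pump = False.
In (heat ∨ lock) only lock is left, so lock = True.
In (¬gpu ∨ ¬lock) only ¬gpu is left, so gpu = False.
In (alarm ∨ ¬lock ∨ pump) only alarm is left, so alarm = True.
Set cold = False.
Set cache = True.
  then (¬cache ∨ cold ∨ light ∨ ¬lock) forces light = True.
  then (¬light ∨ ¬net) forces net = False.
All clauses satisfied.

alarm = True, cold = False, heat = False, cache = True, armed = True, pump = False, gpu = False, lock = True, light = True, net = False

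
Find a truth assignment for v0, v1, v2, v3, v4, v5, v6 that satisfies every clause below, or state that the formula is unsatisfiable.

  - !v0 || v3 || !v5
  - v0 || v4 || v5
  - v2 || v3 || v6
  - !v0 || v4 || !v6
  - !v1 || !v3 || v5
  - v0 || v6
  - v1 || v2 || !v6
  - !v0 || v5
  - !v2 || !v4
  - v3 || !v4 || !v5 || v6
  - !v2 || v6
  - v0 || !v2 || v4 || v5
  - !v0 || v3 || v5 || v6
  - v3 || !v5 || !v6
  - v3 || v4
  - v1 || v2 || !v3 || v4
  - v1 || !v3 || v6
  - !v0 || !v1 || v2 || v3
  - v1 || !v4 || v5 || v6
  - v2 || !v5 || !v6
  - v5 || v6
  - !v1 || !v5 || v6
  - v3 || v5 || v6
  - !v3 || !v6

v0=F; v1=T; v2=F; v3=F; v4=T; v5=F; v6=T

Set v0 = False.
  then (v0 || v6) forces v6 = True.
  then (!v3 || !v6) forces v3 = False.
  then (v3 || !v5 || !v6) forces v5 = False.
  then (v3 || v4) forces v4 = True.
  then (!v2 || !v4) forces v2 = False.
  then (v1 || v2 || !v6) forces v1 = True.
All clauses satisfied.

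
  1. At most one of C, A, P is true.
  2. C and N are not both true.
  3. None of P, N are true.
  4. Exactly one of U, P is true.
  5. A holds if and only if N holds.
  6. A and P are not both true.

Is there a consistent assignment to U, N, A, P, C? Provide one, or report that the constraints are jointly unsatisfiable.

U=T; N=F; A=F; P=F; C=T

  (1) {C, A, P}: 1 true — at most one ✓
  (2) C=T, N=F — not both ✓
  (3) {P, N}: 0 true — none ✓
  (4) {U, P}: 1 true — exactly one ✓
  (5) A=F, N=F — same ✓
  (6) A=F, P=F — not both ✓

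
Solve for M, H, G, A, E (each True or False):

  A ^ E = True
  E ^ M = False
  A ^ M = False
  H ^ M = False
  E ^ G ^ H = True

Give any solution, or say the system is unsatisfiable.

Unsatisfiable

Adding constraints 1, 2, 3 mod 2: every variable appears an even number of times on the left, so the left side is 0.
But the right sides sum to 1 (mod 2). 0 ≠ 1 — the system is inconsistent.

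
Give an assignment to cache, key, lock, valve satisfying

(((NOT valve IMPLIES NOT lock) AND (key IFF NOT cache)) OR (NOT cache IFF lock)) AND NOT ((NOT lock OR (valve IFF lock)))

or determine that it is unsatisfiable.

cache = False; key = True; lock = True; valve = False

  ((NOT valve IMPLIES NOT lock) AND (key IFF NOT cache)) OR (NOT cache IFF lock) = True
    (NOT valve IMPLIES NOT lock) AND (key IFF NOT cache) = False
      NOT valve IMPLIES NOT lock = False
        NOT valve = True
        NOT lock = False
      key IFF NOT cache = True
        NOT cache = True
    NOT cache IFF lock = True
      NOT cache = True
  NOT ((NOT lock OR (valve IFF lock))) = True
    NOT lock OR (valve IFF lock) = False
      NOT lock = False
      valve IFF lock = False
Both conjuncts True, so the formula holds.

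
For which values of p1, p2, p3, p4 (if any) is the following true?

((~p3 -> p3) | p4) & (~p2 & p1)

p1 = True; p2 = False; p3 = True; p4 = True

  (~p3 -> p3) | p4 = True
    ~p3 -> p3 = True
      ~p3 = False
  ~p2 & p1 = True
    ~p2 = True
Both conjuncts True, so the formula holds.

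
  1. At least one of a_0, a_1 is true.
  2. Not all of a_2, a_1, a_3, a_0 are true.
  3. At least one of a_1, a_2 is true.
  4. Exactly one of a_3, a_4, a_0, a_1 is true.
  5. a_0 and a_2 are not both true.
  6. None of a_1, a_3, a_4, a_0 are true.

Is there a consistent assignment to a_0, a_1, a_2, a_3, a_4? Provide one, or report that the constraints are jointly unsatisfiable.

Unsatisfiable — no assignment works.

Case a_0 = True:
  Constraint (6) is violated (a_0=T) — contradiction.
Case a_0 = False:
  (1) with a_0=F forces a_1 = True.
  Constraint (6) is violated (a_1=T) — contradiction.
Both cases fail — unsatisfiable.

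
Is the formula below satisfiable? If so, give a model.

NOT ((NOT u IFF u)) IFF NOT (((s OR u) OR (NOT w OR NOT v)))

w = True, v = True, u = False, s = False

  NOT ((NOT u IFF u)) IFF NOT (((s OR u) OR (NOT w OR NOT v))) = True
    NOT ((NOT u IFF u)) = True
      NOT u IFF u = False
        NOT u = True
    NOT (((s OR u) OR (NOT w OR NOT v))) = True
      (s OR u) OR (NOT w OR NOT v) = False
        s OR u = False
        NOT w OR NOT v = False
          NOT w = False
          NOT v = False
The formula evaluates to True.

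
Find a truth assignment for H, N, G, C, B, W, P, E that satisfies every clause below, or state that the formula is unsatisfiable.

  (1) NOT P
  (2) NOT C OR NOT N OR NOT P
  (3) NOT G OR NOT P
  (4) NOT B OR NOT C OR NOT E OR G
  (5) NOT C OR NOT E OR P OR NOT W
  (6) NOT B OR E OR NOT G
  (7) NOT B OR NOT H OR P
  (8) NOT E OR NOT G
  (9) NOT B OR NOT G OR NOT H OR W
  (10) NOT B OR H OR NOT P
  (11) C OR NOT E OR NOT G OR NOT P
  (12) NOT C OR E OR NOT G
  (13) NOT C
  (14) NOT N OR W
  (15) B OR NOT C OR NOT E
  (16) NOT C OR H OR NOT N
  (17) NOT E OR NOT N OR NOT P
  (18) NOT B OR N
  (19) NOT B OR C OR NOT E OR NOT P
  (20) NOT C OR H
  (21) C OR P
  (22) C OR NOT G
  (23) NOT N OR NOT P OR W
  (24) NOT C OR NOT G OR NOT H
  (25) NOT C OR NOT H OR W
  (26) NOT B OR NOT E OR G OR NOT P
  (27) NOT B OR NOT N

Case C = True:
  Clause (NOT C) is falsified — contradiction.
Case C = False:
  (NOT P) forces P = False.
  Clause (C OR P) is falsified — contradiction.
Both cases fail, so the formula is unsatisfiable.

Unsatisfiable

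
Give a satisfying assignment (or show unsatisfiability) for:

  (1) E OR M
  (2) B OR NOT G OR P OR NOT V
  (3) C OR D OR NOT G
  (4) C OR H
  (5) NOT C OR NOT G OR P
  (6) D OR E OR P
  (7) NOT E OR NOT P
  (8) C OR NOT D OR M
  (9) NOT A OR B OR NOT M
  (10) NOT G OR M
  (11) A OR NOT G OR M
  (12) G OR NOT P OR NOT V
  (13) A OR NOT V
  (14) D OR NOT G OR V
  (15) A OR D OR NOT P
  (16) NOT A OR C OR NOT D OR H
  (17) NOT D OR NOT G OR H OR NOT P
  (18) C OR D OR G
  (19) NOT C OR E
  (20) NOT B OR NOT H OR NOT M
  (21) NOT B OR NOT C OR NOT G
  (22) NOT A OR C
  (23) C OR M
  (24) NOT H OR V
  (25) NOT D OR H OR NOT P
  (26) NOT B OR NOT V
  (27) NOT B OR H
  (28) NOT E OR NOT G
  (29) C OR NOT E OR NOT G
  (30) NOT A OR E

A=F, V=F, P=F, M=F, C=T, G=F, D=F, B=F, E=T, H=F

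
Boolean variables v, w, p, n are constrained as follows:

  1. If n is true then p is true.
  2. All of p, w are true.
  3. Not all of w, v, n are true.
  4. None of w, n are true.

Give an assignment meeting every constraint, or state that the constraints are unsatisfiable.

Case w = True:
  Constraint (4) is violated (w=T) — contradiction.
Case w = False:
  Constraint (2) is violated (w=F) — contradiction.
Both cases fail — unsatisfiable.

No satisfying assignment exists.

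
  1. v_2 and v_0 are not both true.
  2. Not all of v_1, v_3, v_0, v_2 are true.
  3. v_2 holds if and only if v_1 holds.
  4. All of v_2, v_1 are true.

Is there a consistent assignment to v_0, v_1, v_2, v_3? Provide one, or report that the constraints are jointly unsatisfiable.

v_0 = False, v_1 = True, v_2 = True, v_3 = False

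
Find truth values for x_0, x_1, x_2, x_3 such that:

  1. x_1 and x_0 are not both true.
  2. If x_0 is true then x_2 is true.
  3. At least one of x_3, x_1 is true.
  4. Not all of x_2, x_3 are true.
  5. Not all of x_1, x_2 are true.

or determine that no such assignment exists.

x_0 = False, x_1 = True, x_2 = False, x_3 = False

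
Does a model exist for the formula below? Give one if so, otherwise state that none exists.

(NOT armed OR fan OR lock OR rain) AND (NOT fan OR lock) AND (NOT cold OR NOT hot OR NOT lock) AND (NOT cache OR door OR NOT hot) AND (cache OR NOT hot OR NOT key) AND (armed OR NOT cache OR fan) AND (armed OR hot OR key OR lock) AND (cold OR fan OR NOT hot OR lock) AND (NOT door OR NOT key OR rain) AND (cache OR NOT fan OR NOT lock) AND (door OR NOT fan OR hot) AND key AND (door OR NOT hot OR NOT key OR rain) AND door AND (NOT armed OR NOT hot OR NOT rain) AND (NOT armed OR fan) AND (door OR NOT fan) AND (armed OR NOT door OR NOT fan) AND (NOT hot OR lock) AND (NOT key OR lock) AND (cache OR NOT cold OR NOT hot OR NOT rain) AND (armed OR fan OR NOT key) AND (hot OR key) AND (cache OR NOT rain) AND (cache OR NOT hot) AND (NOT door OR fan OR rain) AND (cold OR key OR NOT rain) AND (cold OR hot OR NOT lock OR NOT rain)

cold = True; rain = True; hot = False; lock = True; fan = True; armed = True; door = True; cache = True; key = True

Unit clause (key) forces key = True.
Unit clause (door) forces door = True.
In (NOT key OR lock) only lock is left, so lock = True.
In (NOT door OR NOT key OR rain) only rain is left, so rain = True.
In (cache OR NOT rain) only cache is left, so cache = True.
Try cold = False:
  (cold OR hot OR NOT lock OR NOT rain) forces hot = True.
  (NOT armed OR NOT hot OR NOT rain) forces armed = False.
  (armed OR NOT cache OR fan) forces fan = True.
  clause (armed OR NOT door OR NOT fan) is falsified — backtrack.
So cold = True.
  then (NOT cold OR NOT hot OR NOT lock) forces hot = False.
Try fan = False:
  (armed OR NOT cache OR fan) forces armed = True.
  clause (NOT armed OR fan) is falsified — backtrack.
So fan = True.
  then (armed OR NOT door OR NOT fan) forces armed = True.
All clauses satisfied.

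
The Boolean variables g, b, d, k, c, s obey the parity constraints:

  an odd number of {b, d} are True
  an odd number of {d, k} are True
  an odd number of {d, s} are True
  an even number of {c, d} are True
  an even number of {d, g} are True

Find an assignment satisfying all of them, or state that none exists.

g = True; b = False; d = True; k = False; c = True; s = False

{b, d}: 1 true → odd ✓
{d, k}: 1 true → odd ✓
{d, s}: 1 true → odd ✓
{c, d}: 2 true → even ✓
{d, g}: 2 true → even ✓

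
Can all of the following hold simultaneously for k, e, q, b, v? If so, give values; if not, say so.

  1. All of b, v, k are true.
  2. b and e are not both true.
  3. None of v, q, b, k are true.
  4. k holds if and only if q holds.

Case k = True:
  Constraint (3) is violated (k=T) — contradiction.
Case k = False:
  Constraint (1) is violated (k=F) — contradiction.
Both cases fail — unsatisfiable.

Unsatisfiable — no assignment works.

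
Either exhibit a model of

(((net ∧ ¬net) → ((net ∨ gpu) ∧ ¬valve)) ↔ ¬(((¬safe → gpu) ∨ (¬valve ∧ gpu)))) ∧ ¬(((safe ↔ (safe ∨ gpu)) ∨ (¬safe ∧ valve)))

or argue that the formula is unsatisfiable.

Unsatisfiable

Case safe = True: the conjunct ¬(((safe ↔ (safe ∨ gpu)) ∨ (¬safe ∧ valve))) becomes ¬((True ∨ False)) = False.
Case safe = False: the formula simplifies to (((net ∧ ¬net) → ((net ∨ gpu) ∧ ¬valve)) ↔ ¬((gpu ∨ (¬valve ∧ gpu)))) ∧ ¬((¬gpu ∨ valve)).
  gpu = True: simplifies to ¬(((net ∧ ¬net) → ¬valve)) ∧ ¬valve.
    net = True: the conjunct ¬(((net ∧ ¬net) → ¬valve)) becomes ¬((False → ¬valve)) = False.
    net = False: the conjunct ¬(((net ∧ ¬net) → ¬valve)) becomes ¬((False → ¬valve)) = False.
  gpu = False: the conjunct ¬((¬gpu ∨ valve)) becomes ¬((True ∨ valve)) = False.
Both cases fail — unsatisfiable.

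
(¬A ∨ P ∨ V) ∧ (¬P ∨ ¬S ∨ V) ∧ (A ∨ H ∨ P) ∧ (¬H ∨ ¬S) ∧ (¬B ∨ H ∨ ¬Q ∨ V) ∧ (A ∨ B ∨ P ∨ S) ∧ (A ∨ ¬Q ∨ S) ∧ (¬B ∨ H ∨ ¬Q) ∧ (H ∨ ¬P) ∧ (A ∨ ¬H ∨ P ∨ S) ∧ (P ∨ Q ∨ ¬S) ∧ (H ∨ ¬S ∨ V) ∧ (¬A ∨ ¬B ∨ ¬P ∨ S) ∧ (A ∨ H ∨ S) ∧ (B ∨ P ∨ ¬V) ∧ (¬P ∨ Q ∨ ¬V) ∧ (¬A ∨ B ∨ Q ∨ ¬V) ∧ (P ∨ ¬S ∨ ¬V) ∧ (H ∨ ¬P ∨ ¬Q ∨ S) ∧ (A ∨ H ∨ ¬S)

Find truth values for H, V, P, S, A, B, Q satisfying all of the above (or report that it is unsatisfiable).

Set H = True.
  then (¬H ∨ ¬S) forces S = False.
Set V = True.
Set P = True.
  then (¬P ∨ Q ∨ ¬V) forces Q = True.
  then (A ∨ ¬Q ∨ S) forces A = True.
  then (¬A ∨ ¬B ∨ ¬P ∨ S) forces B = False.
All clauses satisfied.

H = True, V = True, P = True, S = False, A = True, B = False, Q = True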